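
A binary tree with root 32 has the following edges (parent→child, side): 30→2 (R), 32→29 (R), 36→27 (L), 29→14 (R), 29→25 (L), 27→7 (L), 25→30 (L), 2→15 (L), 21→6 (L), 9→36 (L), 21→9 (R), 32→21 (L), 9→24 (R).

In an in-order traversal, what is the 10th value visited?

In-order visits the left subtree, then the node, then the right subtree.
At 32: go left to 21.
  At 21: go left to 6.
    6 is a leaf — visit 6.
  Visit 21.
  At 21: go right to 9.
    At 9: go left to 36.
      At 36: go left to 27.
        At 27: go left to 7.
          7 is a leaf — visit 7.
        Visit 27.
        At 27: no right child.
      Visit 36.
      At 36: no right child.
    Visit 9.
    At 9: go right to 24.
      24 is a leaf — visit 24.
Visit 32.
At 32: go right to 29.
  At 29: go left to 25.
    At 25: go left to 30.
      At 30: no left child.
      Visit 30.
      At 30: go right to 2.
        At 2: go left to 15.
          15 is a leaf — visit 15.
        Visit 2.
        At 2: no right child.
    Visit 25.
    At 25: no right child.
  Visit 29.
  At 29: go right to 14.
    14 is a leaf — visit 14.
Full in-order sequence: 6, 21, 7, 27, 36, 9, 24, 32, 30, 15, 2, 25, 29, 14.

15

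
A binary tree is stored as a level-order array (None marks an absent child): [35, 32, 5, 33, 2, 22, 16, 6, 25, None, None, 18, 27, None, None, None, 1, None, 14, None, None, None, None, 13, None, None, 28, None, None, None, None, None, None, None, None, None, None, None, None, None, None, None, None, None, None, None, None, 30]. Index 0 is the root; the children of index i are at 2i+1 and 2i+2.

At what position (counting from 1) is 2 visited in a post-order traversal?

Post-order visits the left subtree, then the right subtree, then the node.
At 35: go left to 32.
  At 32: go left to 33.
    At 33: go left to 6.
      At 6: no left child.
      At 6: go right to 1.
        1 is a leaf — visit 1.
      Visit 6.
    At 33: go right to 25.
      At 25: no left child.
      At 25: go right to 14.
        14 is a leaf — visit 14.
      Visit 25.
    Visit 33.
  At 32: go right to 2.
    2 is a leaf — visit 2.
  Visit 32.
At 35: go right to 5.
  At 5: go left to 22.
    At 22: go left to 18.
      At 18: go left to 13.
        At 13: go left to 30.
          30 is a leaf — visit 30.
        At 13: no right child.
        Visit 13.
      At 18: no right child.
      Visit 18.
    At 22: go right to 27.
      At 27: no left child.
      At 27: go right to 28.
        28 is a leaf — visit 28.
      Visit 27.
    Visit 22.
  At 5: go right to 16.
    16 is a leaf — visit 16.
  Visit 5.
Visit 35.
Full post-order sequence: 1, 6, 14, 25, 33, 2, 32, 30, 13, 18, 28, 27, 22, 16, 5, 35.

6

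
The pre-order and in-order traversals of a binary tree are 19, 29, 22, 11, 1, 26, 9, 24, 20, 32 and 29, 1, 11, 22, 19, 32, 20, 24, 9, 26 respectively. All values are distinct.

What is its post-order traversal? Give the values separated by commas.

The first element of pre-order is the root; it splits in-order into left and right subtrees.
Root 19: left subtree has 4 nodes {29, 1, 11, 22}, right has 5 {32, 20, 24, 9, 26}.
  Root 29: left subtree has 0 nodes { }, right has 3 {1, 11, 22}.
    Root 22: left subtree has 2 nodes {1, 11}, right has 0 { }.
      Root 11: left subtree has 1 node {1}, right has 0 { }.
  Root 26: left subtree has 4 nodes {32, 20, 24, 9}, right has 0 { }.
    Root 9: left subtree has 3 nodes {32, 20, 24}, right has 0 { }.
      Root 24: left subtree has 2 nodes {32, 20}, right has 0 { }.
        Root 20: left subtree has 1 node {32}, right has 0 { }.

1, 11, 22, 29, 32, 20, 24, 9, 26, 19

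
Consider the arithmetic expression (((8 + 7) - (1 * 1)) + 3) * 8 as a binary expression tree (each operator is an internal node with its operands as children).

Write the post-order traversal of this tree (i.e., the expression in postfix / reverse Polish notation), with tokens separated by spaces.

Post-order on an expression tree gives postfix notation: for each operator, emit left operand, right operand, then the operator.

8 7 + 1 1 * - 3 + 8 *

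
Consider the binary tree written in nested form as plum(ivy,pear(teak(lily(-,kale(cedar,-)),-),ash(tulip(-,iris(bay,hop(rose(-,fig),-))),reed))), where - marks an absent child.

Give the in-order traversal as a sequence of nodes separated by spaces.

ivy plum lily cedar kale teak pear tulip bay iris rose fig hop ash reed

In-order visits the left subtree, then the node, then the right subtree.
At plum: go left to ivy.
  ivy is a leaf — visit ivy.
Visit plum.
At plum: go right to pear.
  At pear: go left to teak.
    At teak: go left to lily.
      At lily: no left child.
      Visit lily.
      At lily: go right to kale.
        At kale: go left to cedar.
          cedar is a leaf — visit cedar.
        Visit kale.
        At kale: no right child.
    Visit teak.
    At teak: no right child.
  Visit pear.
  At pear: go right to ash.
    At ash: go left to tulip.
      At tulip: no left child.
      Visit tulip.
      At tulip: go right to iris.
        At iris: go left to bay.
          bay is a leaf — visit bay.
        Visit iris.
        At iris: go right to hop.
          At hop: go left to rose.
            At rose: no left child.
            Visit rose.
            At rose: go right to fig.
              fig is a leaf — visit fig.
          Visit hop.
          At hop: no right child.
    Visit ash.
    At ash: go right to reed.
      reed is a leaf — visit reed.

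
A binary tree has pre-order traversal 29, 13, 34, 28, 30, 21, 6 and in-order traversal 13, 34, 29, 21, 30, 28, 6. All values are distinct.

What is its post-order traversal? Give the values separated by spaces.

The first element of pre-order is the root; it splits in-order into left and right subtrees.
Root 29: left subtree has 2 nodes {13, 34}, right has 4 {21, 30, 28, 6}.
  Root 13: left subtree has 0 nodes { }, right has 1 {34}.
  Root 28: left subtree has 2 nodes {21, 30}, right has 1 {6}.
    Root 30: left subtree has 1 node {21}, right has 0 { }.

34 13 21 30 6 28 29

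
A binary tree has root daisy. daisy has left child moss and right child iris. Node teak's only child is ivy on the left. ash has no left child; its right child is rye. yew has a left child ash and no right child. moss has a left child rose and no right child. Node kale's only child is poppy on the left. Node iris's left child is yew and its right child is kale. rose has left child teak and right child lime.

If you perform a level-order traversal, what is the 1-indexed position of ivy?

Level-order visits nodes level by level from the root, left to right within each level.
Level 0: daisy
Level 1: moss, iris
Level 2: rose, yew, kale
Level 3: teak, lime, ash, poppy
Level 4: ivy, rye
Full level-order sequence: daisy, moss, iris, rose, yew, kale, teak, lime, ash, poppy, ivy, rye.

11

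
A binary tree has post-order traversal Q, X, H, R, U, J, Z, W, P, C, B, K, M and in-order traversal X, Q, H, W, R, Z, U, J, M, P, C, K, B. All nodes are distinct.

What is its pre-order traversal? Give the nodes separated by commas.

The last element of post-order is the root; it splits in-order into left and right subtrees.
Root M: left subtree has 8 nodes {X, Q, H, W, R, Z, U, J}, right has 4 {P, C, K, B}.
  Root W: left subtree has 3 nodes {X, Q, H}, right has 4 {R, Z, U, J}.
    Root H: left subtree has 2 nodes {X, Q}, right has 0 { }.
      Root X: left subtree has 0 nodes { }, right has 1 {Q}.
    Root Z: left subtree has 1 node {R}, right has 2 {U, J}.
      Root J: left subtree has 1 node {U}, right has 0 { }.
  Root K: left subtree has 2 nodes {P, C}, right has 1 {B}.
    Root C: left subtree has 1 node {P}, right has 0 { }.

M, W, H, X, Q, Z, R, J, U, K, C, P, B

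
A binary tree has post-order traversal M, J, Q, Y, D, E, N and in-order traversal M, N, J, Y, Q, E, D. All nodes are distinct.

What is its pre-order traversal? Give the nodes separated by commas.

N, M, E, Y, J, Q, D

The last element of post-order is the root; it splits in-order into left and right subtrees.
Root N: left subtree has 1 node {M}, right has 5 {J, Y, Q, E, D}.
  Root E: left subtree has 3 nodes {J, Y, Q}, right has 1 {D}.
    Root Y: left subtree has 1 node {J}, right has 1 {Q}.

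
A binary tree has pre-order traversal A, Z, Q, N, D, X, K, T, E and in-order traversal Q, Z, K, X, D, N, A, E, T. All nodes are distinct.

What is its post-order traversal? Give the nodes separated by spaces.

Q K X D N Z E T A

The first element of pre-order is the root; it splits in-order into left and right subtrees.
Root A: left subtree has 6 nodes {Q, Z, K, X, D, N}, right has 2 {E, T}.
  Root Z: left subtree has 1 node {Q}, right has 4 {K, X, D, N}.
    Root N: left subtree has 3 nodes {K, X, D}, right has 0 { }.
      Root D: left subtree has 2 nodes {K, X}, right has 0 { }.
        Root X: left subtree has 1 node {K}, right has 0 { }.
  Root T: left subtree has 1 node {E}, right has 0 { }.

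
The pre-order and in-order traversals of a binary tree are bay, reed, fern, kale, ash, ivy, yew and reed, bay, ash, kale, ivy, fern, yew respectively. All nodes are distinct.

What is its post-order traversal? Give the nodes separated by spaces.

reed ash ivy kale yew fern bay

The first element of pre-order is the root; it splits in-order into left and right subtrees.
Root bay: left subtree has 1 node {reed}, right has 5 {ash, kale, ivy, fern, yew}.
  Root fern: left subtree has 3 nodes {ash, kale, ivy}, right has 1 {yew}.
    Root kale: left subtree has 1 node {ash}, right has 1 {ivy}.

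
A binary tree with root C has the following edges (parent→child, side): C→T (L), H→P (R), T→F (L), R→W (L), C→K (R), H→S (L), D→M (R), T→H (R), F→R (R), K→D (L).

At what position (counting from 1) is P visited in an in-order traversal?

In-order visits the left subtree, then the node, then the right subtree.
At C: go left to T.
  At T: go left to F.
    At F: no left child.
    Visit F.
    At F: go right to R.
      At R: go left to W.
        W is a leaf — visit W.
      Visit R.
      At R: no right child.
  Visit T.
  At T: go right to H.
    At H: go left to S.
      S is a leaf — visit S.
    Visit H.
    At H: go right to P.
      P is a leaf — visit P.
Visit C.
At C: go right to K.
  At K: go left to D.
    At D: no left child.
    Visit D.
    At D: go right to M.
      M is a leaf — visit M.
  Visit K.
  At K: no right child.
Full in-order sequence: F, W, R, T, S, H, P, C, D, M, K.

7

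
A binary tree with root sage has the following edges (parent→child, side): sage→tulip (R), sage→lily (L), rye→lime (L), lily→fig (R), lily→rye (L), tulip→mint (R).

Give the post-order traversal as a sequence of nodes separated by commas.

lime, rye, fig, lily, mint, tulip, sage

Post-order visits the left subtree, then the right subtree, then the node.
At sage: go left to lily.
  At lily: go left to rye.
    At rye: go left to lime.
      lime is a leaf — visit lime.
    At rye: no right child.
    Visit rye.
  At lily: go right to fig.
    fig is a leaf — visit fig.
  Visit lily.
At sage: go right to tulip.
  At tulip: no left child.
  At tulip: go right to mint.
    mint is a leaf — visit mint.
  Visit tulip.
Visit sage.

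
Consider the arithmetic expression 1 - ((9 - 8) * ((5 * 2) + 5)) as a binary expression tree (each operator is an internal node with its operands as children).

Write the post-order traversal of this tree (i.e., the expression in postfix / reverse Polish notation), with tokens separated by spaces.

1 9 8 - 5 2 * 5 + * -

Post-order on an expression tree gives postfix notation: for each operator, emit left operand, right operand, then the operator.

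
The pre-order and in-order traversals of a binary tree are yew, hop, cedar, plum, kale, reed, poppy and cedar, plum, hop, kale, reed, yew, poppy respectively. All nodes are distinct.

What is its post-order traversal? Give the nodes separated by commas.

The first element of pre-order is the root; it splits in-order into left and right subtrees.
Root yew: left subtree has 5 nodes {cedar, plum, hop, kale, reed}, right has 1 {poppy}.
  Root hop: left subtree has 2 nodes {cedar, plum}, right has 2 {kale, reed}.
    Root cedar: left subtree has 0 nodes { }, right has 1 {plum}.
    Root kale: left subtree has 0 nodes { }, right has 1 {reed}.

plum, cedar, reed, kale, hop, poppy, yew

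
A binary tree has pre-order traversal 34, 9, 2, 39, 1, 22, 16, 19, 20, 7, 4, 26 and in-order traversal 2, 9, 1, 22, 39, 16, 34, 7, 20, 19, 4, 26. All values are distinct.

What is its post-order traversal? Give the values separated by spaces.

2 22 1 16 39 9 7 20 26 4 19 34

The first element of pre-order is the root; it splits in-order into left and right subtrees.
Root 34: left subtree has 6 nodes {2, 9, 1, 22, 39, 16}, right has 5 {7, 20, 19, 4, 26}.
  Root 9: left subtree has 1 node {2}, right has 4 {1, 22, 39, 16}.
    Root 39: left subtree has 2 nodes {1, 22}, right has 1 {16}.
      Root 1: left subtree has 0 nodes { }, right has 1 {22}.
  Root 19: left subtree has 2 nodes {7, 20}, right has 2 {4, 26}.
    Root 20: left subtree has 1 node {7}, right has 0 { }.
    Root 4: left subtree has 0 nodes { }, right has 1 {26}.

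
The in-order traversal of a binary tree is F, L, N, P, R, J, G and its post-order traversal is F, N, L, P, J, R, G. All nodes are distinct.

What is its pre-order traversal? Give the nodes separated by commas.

The last element of post-order is the root; it splits in-order into left and right subtrees.
Root G: left subtree has 6 nodes {F, L, N, P, R, J}, right has 0 { }.
  Root R: left subtree has 4 nodes {F, L, N, P}, right has 1 {J}.
    Root P: left subtree has 3 nodes {F, L, N}, right has 0 { }.
      Root L: left subtree has 1 node {F}, right has 1 {N}.

G, R, P, L, F, N, J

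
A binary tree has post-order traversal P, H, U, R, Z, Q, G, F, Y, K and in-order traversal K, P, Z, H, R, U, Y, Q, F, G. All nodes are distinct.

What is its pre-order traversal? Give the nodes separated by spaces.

The last element of post-order is the root; it splits in-order into left and right subtrees.
Root K: left subtree has 0 nodes { }, right has 9 {P, Z, H, R, U, Y, Q, F, G}.
  Root Y: left subtree has 5 nodes {P, Z, H, R, U}, right has 3 {Q, F, G}.
    Root Z: left subtree has 1 node {P}, right has 3 {H, R, U}.
      Root R: left subtree has 1 node {H}, right has 1 {U}.
    Root F: left subtree has 1 node {Q}, right has 1 {G}.

K Y Z P R H U F Q G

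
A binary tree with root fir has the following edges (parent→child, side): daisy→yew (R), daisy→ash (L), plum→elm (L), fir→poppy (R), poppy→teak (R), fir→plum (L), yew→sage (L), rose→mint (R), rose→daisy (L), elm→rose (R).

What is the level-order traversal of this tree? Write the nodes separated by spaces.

fir plum poppy elm teak rose daisy mint ash yew sage

Level-order visits nodes level by level from the root, left to right within each level.
Level 0: fir
Level 1: plum, poppy
Level 2: elm, teak
Level 3: rose
Level 4: daisy, mint
Level 5: ash, yew
Level 6: sage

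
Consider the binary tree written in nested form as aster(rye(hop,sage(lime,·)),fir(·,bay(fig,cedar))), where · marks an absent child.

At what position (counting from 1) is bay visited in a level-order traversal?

6

Level-order visits nodes level by level from the root, left to right within each level.
Level 0: aster
Level 1: rye, fir
Level 2: hop, sage, bay
Level 3: lime, fig, cedar
Full level-order sequence: aster, rye, fir, hop, sage, bay, lime, fig, cedar.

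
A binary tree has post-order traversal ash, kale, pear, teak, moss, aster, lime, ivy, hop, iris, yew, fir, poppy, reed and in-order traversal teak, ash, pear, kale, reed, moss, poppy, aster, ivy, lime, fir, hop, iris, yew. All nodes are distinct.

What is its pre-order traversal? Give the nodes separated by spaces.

reed teak pear ash kale poppy moss fir ivy aster lime yew iris hop

The last element of post-order is the root; it splits in-order into left and right subtrees.
Root reed: left subtree has 4 nodes {teak, ash, pear, kale}, right has 9 {moss, poppy, aster, ivy, lime, fir, hop, iris, yew}.
  Root teak: left subtree has 0 nodes { }, right has 3 {ash, pear, kale}.
    Root pear: left subtree has 1 node {ash}, right has 1 {kale}.
  Root poppy: left subtree has 1 node {moss}, right has 7 {aster, ivy, lime, fir, hop, iris, yew}.
    Root fir: left subtree has 3 nodes {aster, ivy, lime}, right has 3 {hop, iris, yew}.
      Root ivy: left subtree has 1 node {aster}, right has 1 {lime}.
      Root yew: left subtree has 2 nodes {hop, iris}, right has 0 { }.
        Root iris: left subtree has 1 node {hop}, right has 0 { }.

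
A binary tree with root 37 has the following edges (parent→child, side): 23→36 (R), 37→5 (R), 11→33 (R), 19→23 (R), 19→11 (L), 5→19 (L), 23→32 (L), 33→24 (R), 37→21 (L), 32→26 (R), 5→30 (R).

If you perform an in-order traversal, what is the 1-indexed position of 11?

3

In-order visits the left subtree, then the node, then the right subtree.
At 37: go left to 21.
  21 is a leaf — visit 21.
Visit 37.
At 37: go right to 5.
  At 5: go left to 19.
    At 19: go left to 11.
      At 11: no left child.
      Visit 11.
      At 11: go right to 33.
        At 33: no left child.
        Visit 33.
        At 33: go right to 24.
          24 is a leaf — visit 24.
    Visit 19.
    At 19: go right to 23.
      At 23: go left to 32.
        At 32: no left child.
        Visit 32.
        At 32: go right to 26.
          26 is a leaf — visit 26.
      Visit 23.
      At 23: go right to 36.
        36 is a leaf — visit 36.
  Visit 5.
  At 5: go right to 30.
    30 is a leaf — visit 30.
Full in-order sequence: 21, 37, 11, 33, 24, 19, 32, 26, 23, 36, 5, 30.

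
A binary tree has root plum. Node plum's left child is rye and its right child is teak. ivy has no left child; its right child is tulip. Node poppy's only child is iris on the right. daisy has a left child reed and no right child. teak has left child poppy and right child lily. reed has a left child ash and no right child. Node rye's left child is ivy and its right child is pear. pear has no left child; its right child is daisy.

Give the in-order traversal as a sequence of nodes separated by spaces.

In-order visits the left subtree, then the node, then the right subtree.
At plum: go left to rye.
  At rye: go left to ivy.
    At ivy: no left child.
    Visit ivy.
    At ivy: go right to tulip.
      tulip is a leaf — visit tulip.
  Visit rye.
  At rye: go right to pear.
    At pear: no left child.
    Visit pear.
    At pear: go right to daisy.
      At daisy: go left to reed.
        At reed: go left to ash.
          ash is a leaf — visit ash.
        Visit reed.
        At reed: no right child.
      Visit daisy.
      At daisy: no right child.
Visit plum.
At plum: go right to teak.
  At teak: go left to poppy.
    At poppy: no left child.
    Visit poppy.
    At poppy: go right to iris.
      iris is a leaf — visit iris.
  Visit teak.
  At teak: go right to lily.
    lily is a leaf — visit lily.

ivy tulip rye pear ash reed daisy plum poppy iris teak lily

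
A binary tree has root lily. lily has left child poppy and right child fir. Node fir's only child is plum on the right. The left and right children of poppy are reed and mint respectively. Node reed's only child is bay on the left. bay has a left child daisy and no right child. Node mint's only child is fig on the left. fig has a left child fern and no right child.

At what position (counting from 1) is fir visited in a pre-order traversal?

Pre-order visits the node, then its left subtree, then its right subtree.
Visit lily.
At lily: go left to poppy.
  Visit poppy.
  At poppy: go left to reed.
    Visit reed.
    At reed: go left to bay.
      Visit bay.
      At bay: go left to daisy.
        daisy is a leaf — visit daisy.
      At bay: no right child.
    At reed: no right child.
  At poppy: go right to mint.
    Visit mint.
    At mint: go left to fig.
      Visit fig.
      At fig: go left to fern.
        fern is a leaf — visit fern.
      At fig: no right child.
    At mint: no right child.
At lily: go right to fir.
  Visit fir.
  At fir: no left child.
  At fir: go right to plum.
    plum is a leaf — visit plum.
Full pre-order sequence: lily, poppy, reed, bay, daisy, mint, fig, fern, fir, plum.

9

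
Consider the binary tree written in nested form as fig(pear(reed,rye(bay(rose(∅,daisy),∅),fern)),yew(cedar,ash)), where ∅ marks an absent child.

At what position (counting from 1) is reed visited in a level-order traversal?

4

Level-order visits nodes level by level from the root, left to right within each level.
Level 0: fig
Level 1: pear, yew
Level 2: reed, rye, cedar, ash
Level 3: bay, fern
Level 4: rose
Level 5: daisy
Full level-order sequence: fig, pear, yew, reed, rye, cedar, ash, bay, fern, rose, daisy.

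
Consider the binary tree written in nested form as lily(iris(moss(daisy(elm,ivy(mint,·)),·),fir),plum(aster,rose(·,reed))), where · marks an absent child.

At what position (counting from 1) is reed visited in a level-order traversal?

Level-order visits nodes level by level from the root, left to right within each level.
Level 0: lily
Level 1: iris, plum
Level 2: moss, fir, aster, rose
Level 3: daisy, reed
Level 4: elm, ivy
Level 5: mint
Full level-order sequence: lily, iris, plum, moss, fir, aster, rose, daisy, reed, elm, ivy, mint.

9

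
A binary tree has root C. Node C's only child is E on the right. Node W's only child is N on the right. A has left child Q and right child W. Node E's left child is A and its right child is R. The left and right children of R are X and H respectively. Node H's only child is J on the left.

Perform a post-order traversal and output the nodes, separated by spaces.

Q N W A X J H R E C

Post-order visits the left subtree, then the right subtree, then the node.
At C: no left child.
At C: go right to E.
  At E: go left to A.
    At A: go left to Q.
      Q is a leaf — visit Q.
    At A: go right to W.
      At W: no left child.
      At W: go right to N.
        N is a leaf — visit N.
      Visit W.
    Visit A.
  At E: go right to R.
    At R: go left to X.
      X is a leaf — visit X.
    At R: go right to H.
      At H: go left to J.
        J is a leaf — visit J.
      At H: no right child.
      Visit H.
    Visit R.
  Visit E.
Visit C.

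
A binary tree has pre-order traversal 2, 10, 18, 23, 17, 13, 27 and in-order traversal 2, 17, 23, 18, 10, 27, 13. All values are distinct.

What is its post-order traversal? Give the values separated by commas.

17, 23, 18, 27, 13, 10, 2

The first element of pre-order is the root; it splits in-order into left and right subtrees.
Root 2: left subtree has 0 nodes { }, right has 6 {17, 23, 18, 10, 27, 13}.
  Root 10: left subtree has 3 nodes {17, 23, 18}, right has 2 {27, 13}.
    Root 18: left subtree has 2 nodes {17, 23}, right has 0 { }.
      Root 23: left subtree has 1 node {17}, right has 0 { }.
    Root 13: left subtree has 1 node {27}, right has 0 { }.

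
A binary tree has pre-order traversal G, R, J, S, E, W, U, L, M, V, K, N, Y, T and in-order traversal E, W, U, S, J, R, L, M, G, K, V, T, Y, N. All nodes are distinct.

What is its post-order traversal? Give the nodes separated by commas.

The first element of pre-order is the root; it splits in-order into left and right subtrees.
Root G: left subtree has 8 nodes {E, W, U, S, J, R, L, M}, right has 5 {K, V, T, Y, N}.
  Root R: left subtree has 5 nodes {E, W, U, S, J}, right has 2 {L, M}.
    Root J: left subtree has 4 nodes {E, W, U, S}, right has 0 { }.
      Root S: left subtree has 3 nodes {E, W, U}, right has 0 { }.
        Root E: left subtree has 0 nodes { }, right has 2 {W, U}.
          Root W: left subtree has 0 nodes { }, right has 1 {U}.
    Root L: left subtree has 0 nodes { }, right has 1 {M}.
  Root V: left subtree has 1 node {K}, right has 3 {T, Y, N}.
    Root N: left subtree has 2 nodes {T, Y}, right has 0 { }.
      Root Y: left subtree has 1 node {T}, right has 0 { }.

U, W, E, S, J, M, L, R, K, T, Y, N, V, G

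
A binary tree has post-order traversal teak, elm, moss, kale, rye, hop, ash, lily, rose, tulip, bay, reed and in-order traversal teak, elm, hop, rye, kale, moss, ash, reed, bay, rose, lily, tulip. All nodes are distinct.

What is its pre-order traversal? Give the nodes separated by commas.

The last element of post-order is the root; it splits in-order into left and right subtrees.
Root reed: left subtree has 7 nodes {teak, elm, hop, rye, kale, moss, ash}, right has 4 {bay, rose, lily, tulip}.
  Root ash: left subtree has 6 nodes {teak, elm, hop, rye, kale, moss}, right has 0 { }.
    Root hop: left subtree has 2 nodes {teak, elm}, right has 3 {rye, kale, moss}.
      Root elm: left subtree has 1 node {teak}, right has 0 { }.
      Root rye: left subtree has 0 nodes { }, right has 2 {kale, moss}.
        Root kale: left subtree has 0 nodes { }, right has 1 {moss}.
  Root bay: left subtree has 0 nodes { }, right has 3 {rose, lily, tulip}.
    Root tulip: left subtree has 2 nodes {rose, lily}, right has 0 { }.
      Root rose: left subtree has 0 nodes { }, right has 1 {lily}.

reed, ash, hop, elm, teak, rye, kale, moss, bay, tulip, rose, lily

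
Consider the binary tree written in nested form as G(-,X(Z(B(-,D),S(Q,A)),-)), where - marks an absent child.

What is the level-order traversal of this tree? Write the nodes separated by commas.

G, X, Z, B, S, D, Q, A

Level-order visits nodes level by level from the root, left to right within each level.
Level 0: G
Level 1: X
Level 2: Z
Level 3: B, S
Level 4: D, Q, A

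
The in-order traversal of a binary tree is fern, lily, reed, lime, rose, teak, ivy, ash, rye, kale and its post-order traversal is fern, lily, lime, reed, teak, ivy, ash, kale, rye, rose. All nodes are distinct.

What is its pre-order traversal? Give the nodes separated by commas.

rose, reed, lily, fern, lime, rye, ash, ivy, teak, kale

The last element of post-order is the root; it splits in-order into left and right subtrees.
Root rose: left subtree has 4 nodes {fern, lily, reed, lime}, right has 5 {teak, ivy, ash, rye, kale}.
  Root reed: left subtree has 2 nodes {fern, lily}, right has 1 {lime}.
    Root lily: left subtree has 1 node {fern}, right has 0 { }.
  Root rye: left subtree has 3 nodes {teak, ivy, ash}, right has 1 {kale}.
    Root ash: left subtree has 2 nodes {teak, ivy}, right has 0 { }.
      Root ivy: left subtree has 1 node {teak}, right has 0 { }.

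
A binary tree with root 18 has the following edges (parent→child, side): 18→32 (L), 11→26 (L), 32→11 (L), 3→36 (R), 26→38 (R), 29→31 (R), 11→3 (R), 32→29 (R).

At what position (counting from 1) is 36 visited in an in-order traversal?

In-order visits the left subtree, then the node, then the right subtree.
At 18: go left to 32.
  At 32: go left to 11.
    At 11: go left to 26.
      At 26: no left child.
      Visit 26.
      At 26: go right to 38.
        38 is a leaf — visit 38.
    Visit 11.
    At 11: go right to 3.
      At 3: no left child.
      Visit 3.
      At 3: go right to 36.
        36 is a leaf — visit 36.
  Visit 32.
  At 32: go right to 29.
    At 29: no left child.
    Visit 29.
    At 29: go right to 31.
      31 is a leaf — visit 31.
Visit 18.
At 18: no right child.
Full in-order sequence: 26, 38, 11, 3, 36, 32, 29, 31, 18.

5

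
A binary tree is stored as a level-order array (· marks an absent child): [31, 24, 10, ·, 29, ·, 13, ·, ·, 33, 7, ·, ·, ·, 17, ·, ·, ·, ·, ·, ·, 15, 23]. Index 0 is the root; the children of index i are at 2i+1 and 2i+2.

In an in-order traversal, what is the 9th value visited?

13

In-order visits the left subtree, then the node, then the right subtree.
At 31: go left to 24.
  At 24: no left child.
  Visit 24.
  At 24: go right to 29.
    At 29: go left to 33.
      33 is a leaf — visit 33.
    Visit 29.
    At 29: go right to 7.
      At 7: go left to 15.
        15 is a leaf — visit 15.
      Visit 7.
      At 7: go right to 23.
        23 is a leaf — visit 23.
Visit 31.
At 31: go right to 10.
  At 10: no left child.
  Visit 10.
  At 10: go right to 13.
    At 13: no left child.
    Visit 13.
    At 13: go right to 17.
      17 is a leaf — visit 17.
Full in-order sequence: 24, 33, 29, 15, 7, 23, 31, 10, 13, 17.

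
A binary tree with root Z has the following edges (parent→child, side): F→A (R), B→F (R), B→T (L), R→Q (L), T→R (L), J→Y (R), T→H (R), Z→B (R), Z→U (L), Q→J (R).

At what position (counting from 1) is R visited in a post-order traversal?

Post-order visits the left subtree, then the right subtree, then the node.
At Z: go left to U.
  U is a leaf — visit U.
At Z: go right to B.
  At B: go left to T.
    At T: go left to R.
      At R: go left to Q.
        At Q: no left child.
        At Q: go right to J.
          At J: no left child.
          At J: go right to Y.
            Y is a leaf — visit Y.
          Visit J.
        Visit Q.
      At R: no right child.
      Visit R.
    At T: go right to H.
      H is a leaf — visit H.
    Visit T.
  At B: go right to F.
    At F: no left child.
    At F: go right to A.
      A is a leaf — visit A.
    Visit F.
  Visit B.
Visit Z.
Full post-order sequence: U, Y, J, Q, R, H, T, A, F, B, Z.

5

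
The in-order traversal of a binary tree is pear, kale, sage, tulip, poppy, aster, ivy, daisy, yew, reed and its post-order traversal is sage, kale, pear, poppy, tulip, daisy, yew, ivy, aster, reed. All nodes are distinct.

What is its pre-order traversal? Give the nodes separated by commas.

The last element of post-order is the root; it splits in-order into left and right subtrees.
Root reed: left subtree has 9 nodes {pear, kale, sage, tulip, poppy, aster, ivy, daisy, yew}, right has 0 { }.
  Root aster: left subtree has 5 nodes {pear, kale, sage, tulip, poppy}, right has 3 {ivy, daisy, yew}.
    Root tulip: left subtree has 3 nodes {pear, kale, sage}, right has 1 {poppy}.
      Root pear: left subtree has 0 nodes { }, right has 2 {kale, sage}.
        Root kale: left subtree has 0 nodes { }, right has 1 {sage}.
    Root ivy: left subtree has 0 nodes { }, right has 2 {daisy, yew}.
      Root yew: left subtree has 1 node {daisy}, right has 0 { }.

reed, aster, tulip, pear, kale, sage, poppy, ivy, yew, daisy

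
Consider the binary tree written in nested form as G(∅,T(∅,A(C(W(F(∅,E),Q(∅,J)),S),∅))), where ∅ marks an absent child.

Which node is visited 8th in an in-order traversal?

In-order visits the left subtree, then the node, then the right subtree.
At G: no left child.
Visit G.
At G: go right to T.
  At T: no left child.
  Visit T.
  At T: go right to A.
    At A: go left to C.
      At C: go left to W.
        At W: go left to F.
          At F: no left child.
          Visit F.
          At F: go right to E.
            E is a leaf — visit E.
        Visit W.
        At W: go right to Q.
          At Q: no left child.
          Visit Q.
          At Q: go right to J.
            J is a leaf — visit J.
      Visit C.
      At C: go right to S.
        S is a leaf — visit S.
    Visit A.
    At A: no right child.
Full in-order sequence: G, T, F, E, W, Q, J, C, S, A.

C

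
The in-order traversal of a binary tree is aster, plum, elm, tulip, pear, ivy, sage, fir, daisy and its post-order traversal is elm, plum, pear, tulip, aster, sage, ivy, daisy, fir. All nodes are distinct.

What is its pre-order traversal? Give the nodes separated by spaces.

fir ivy aster tulip plum elm pear sage daisy

The last element of post-order is the root; it splits in-order into left and right subtrees.
Root fir: left subtree has 7 nodes {aster, plum, elm, tulip, pear, ivy, sage}, right has 1 {daisy}.
  Root ivy: left subtree has 5 nodes {aster, plum, elm, tulip, pear}, right has 1 {sage}.
    Root aster: left subtree has 0 nodes { }, right has 4 {plum, elm, tulip, pear}.
      Root tulip: left subtree has 2 nodes {plum, elm}, right has 1 {pear}.
        Root plum: left subtree has 0 nodes { }, right has 1 {elm}.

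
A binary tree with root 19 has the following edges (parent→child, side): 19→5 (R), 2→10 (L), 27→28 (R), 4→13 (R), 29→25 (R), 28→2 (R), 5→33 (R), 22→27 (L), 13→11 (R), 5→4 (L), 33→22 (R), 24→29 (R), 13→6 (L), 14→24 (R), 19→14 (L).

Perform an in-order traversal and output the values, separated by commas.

In-order visits the left subtree, then the node, then the right subtree.
At 19: go left to 14.
  At 14: no left child.
  Visit 14.
  At 14: go right to 24.
    At 24: no left child.
    Visit 24.
    At 24: go right to 29.
      At 29: no left child.
      Visit 29.
      At 29: go right to 25.
        25 is a leaf — visit 25.
Visit 19.
At 19: go right to 5.
  At 5: go left to 4.
    At 4: no left child.
    Visit 4.
    At 4: go right to 13.
      At 13: go left to 6.
        6 is a leaf — visit 6.
      Visit 13.
      At 13: go right to 11.
        11 is a leaf — visit 11.
  Visit 5.
  At 5: go right to 33.
    At 33: no left child.
    Visit 33.
    At 33: go right to 22.
      At 22: go left to 27.
        At 27: no left child.
        Visit 27.
        At 27: go right to 28.
          At 28: no left child.
          Visit 28.
          At 28: go right to 2.
            At 2: go left to 10.
              10 is a leaf — visit 10.
            Visit 2.
            At 2: no right child.
      Visit 22.
      At 22: no right child.

14, 24, 29, 25, 19, 4, 6, 13, 11, 5, 33, 27, 28, 10, 2, 22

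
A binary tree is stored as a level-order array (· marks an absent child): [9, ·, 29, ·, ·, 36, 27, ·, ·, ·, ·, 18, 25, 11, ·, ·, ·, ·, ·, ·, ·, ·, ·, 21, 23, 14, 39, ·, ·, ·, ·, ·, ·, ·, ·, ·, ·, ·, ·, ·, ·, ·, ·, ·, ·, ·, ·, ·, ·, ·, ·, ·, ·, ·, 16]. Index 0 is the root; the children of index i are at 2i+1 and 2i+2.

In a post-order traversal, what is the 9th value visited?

Post-order visits the left subtree, then the right subtree, then the node.
At 9: no left child.
At 9: go right to 29.
  At 29: go left to 36.
    At 36: go left to 18.
      At 18: go left to 21.
        21 is a leaf — visit 21.
      At 18: go right to 23.
        23 is a leaf — visit 23.
      Visit 18.
    At 36: go right to 25.
      At 25: go left to 14.
        14 is a leaf — visit 14.
      At 25: go right to 39.
        At 39: no left child.
        At 39: go right to 16.
          16 is a leaf — visit 16.
        Visit 39.
      Visit 25.
    Visit 36.
  At 29: go right to 27.
    At 27: go left to 11.
      11 is a leaf — visit 11.
    At 27: no right child.
    Visit 27.
  Visit 29.
Visit 9.
Full post-order sequence: 21, 23, 18, 14, 16, 39, 25, 36, 11, 27, 29, 9.

11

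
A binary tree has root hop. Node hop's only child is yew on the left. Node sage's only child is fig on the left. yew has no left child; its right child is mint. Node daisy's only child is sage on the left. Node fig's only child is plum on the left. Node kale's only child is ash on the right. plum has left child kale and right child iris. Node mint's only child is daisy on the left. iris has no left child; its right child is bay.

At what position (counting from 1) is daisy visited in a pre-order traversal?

4

Pre-order visits the node, then its left subtree, then its right subtree.
Visit hop.
At hop: go left to yew.
  Visit yew.
  At yew: no left child.
  At yew: go right to mint.
    Visit mint.
    At mint: go left to daisy.
      Visit daisy.
      At daisy: go left to sage.
        Visit sage.
        At sage: go left to fig.
          Visit fig.
          At fig: go left to plum.
            Visit plum.
            At plum: go left to kale.
              Visit kale.
              At kale: no left child.
              At kale: go right to ash.
                ash is a leaf — visit ash.
            At plum: go right to iris.
              Visit iris.
              At iris: no left child.
              At iris: go right to bay.
                bay is a leaf — visit bay.
          At fig: no right child.
        At sage: no right child.
      At daisy: no right child.
    At mint: no right child.
At hop: no right child.
Full pre-order sequence: hop, yew, mint, daisy, sage, fig, plum, kale, ash, iris, bay.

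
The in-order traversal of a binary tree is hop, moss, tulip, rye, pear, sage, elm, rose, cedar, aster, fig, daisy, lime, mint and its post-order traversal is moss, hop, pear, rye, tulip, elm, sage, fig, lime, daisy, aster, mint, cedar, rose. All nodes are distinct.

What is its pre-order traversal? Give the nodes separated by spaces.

The last element of post-order is the root; it splits in-order into left and right subtrees.
Root rose: left subtree has 7 nodes {hop, moss, tulip, rye, pear, sage, elm}, right has 6 {cedar, aster, fig, daisy, lime, mint}.
  Root sage: left subtree has 5 nodes {hop, moss, tulip, rye, pear}, right has 1 {elm}.
    Root tulip: left subtree has 2 nodes {hop, moss}, right has 2 {rye, pear}.
      Root hop: left subtree has 0 nodes { }, right has 1 {moss}.
      Root rye: left subtree has 0 nodes { }, right has 1 {pear}.
  Root cedar: left subtree has 0 nodes { }, right has 5 {aster, fig, daisy, lime, mint}.
    Root mint: left subtree has 4 nodes {aster, fig, daisy, lime}, right has 0 { }.
      Root aster: left subtree has 0 nodes { }, right has 3 {fig, daisy, lime}.
        Root daisy: left subtree has 1 node {fig}, right has 1 {lime}.

rose sage tulip hop moss rye pear elm cedar mint aster daisy fig lime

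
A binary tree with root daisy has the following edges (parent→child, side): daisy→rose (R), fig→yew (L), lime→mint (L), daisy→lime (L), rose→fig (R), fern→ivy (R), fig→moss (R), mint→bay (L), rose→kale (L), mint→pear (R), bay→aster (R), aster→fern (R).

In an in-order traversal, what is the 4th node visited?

ivy

In-order visits the left subtree, then the node, then the right subtree.
At daisy: go left to lime.
  At lime: go left to mint.
    At mint: go left to bay.
      At bay: no left child.
      Visit bay.
      At bay: go right to aster.
        At aster: no left child.
        Visit aster.
        At aster: go right to fern.
          At fern: no left child.
          Visit fern.
          At fern: go right to ivy.
            ivy is a leaf — visit ivy.
    Visit mint.
    At mint: go right to pear.
      pear is a leaf — visit pear.
  Visit lime.
  At lime: no right child.
Visit daisy.
At daisy: go right to rose.
  At rose: go left to kale.
    kale is a leaf — visit kale.
  Visit rose.
  At rose: go right to fig.
    At fig: go left to yew.
      yew is a leaf — visit yew.
    Visit fig.
    At fig: go right to moss.
      moss is a leaf — visit moss.
Full in-order sequence: bay, aster, fern, ivy, mint, pear, lime, daisy, kale, rose, yew, fig, moss.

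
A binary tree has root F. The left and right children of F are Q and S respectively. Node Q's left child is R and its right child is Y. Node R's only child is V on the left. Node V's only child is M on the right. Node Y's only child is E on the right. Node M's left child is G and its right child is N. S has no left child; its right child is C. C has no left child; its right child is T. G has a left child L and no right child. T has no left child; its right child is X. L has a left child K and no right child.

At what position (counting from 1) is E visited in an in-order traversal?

10

In-order visits the left subtree, then the node, then the right subtree.
At F: go left to Q.
  At Q: go left to R.
    At R: go left to V.
      At V: no left child.
      Visit V.
      At V: go right to M.
        At M: go left to G.
          At G: go left to L.
            At L: go left to K.
              K is a leaf — visit K.
            Visit L.
            At L: no right child.
          Visit G.
          At G: no right child.
        Visit M.
        At M: go right to N.
          N is a leaf — visit N.
    Visit R.
    At R: no right child.
  Visit Q.
  At Q: go right to Y.
    At Y: no left child.
    Visit Y.
    At Y: go right to E.
      E is a leaf — visit E.
Visit F.
At F: go right to S.
  At S: no left child.
  Visit S.
  At S: go right to C.
    At C: no left child.
    Visit C.
    At C: go right to T.
      At T: no left child.
      Visit T.
      At T: go right to X.
        X is a leaf — visit X.
Full in-order sequence: V, K, L, G, M, N, R, Q, Y, E, F, S, C, T, X.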